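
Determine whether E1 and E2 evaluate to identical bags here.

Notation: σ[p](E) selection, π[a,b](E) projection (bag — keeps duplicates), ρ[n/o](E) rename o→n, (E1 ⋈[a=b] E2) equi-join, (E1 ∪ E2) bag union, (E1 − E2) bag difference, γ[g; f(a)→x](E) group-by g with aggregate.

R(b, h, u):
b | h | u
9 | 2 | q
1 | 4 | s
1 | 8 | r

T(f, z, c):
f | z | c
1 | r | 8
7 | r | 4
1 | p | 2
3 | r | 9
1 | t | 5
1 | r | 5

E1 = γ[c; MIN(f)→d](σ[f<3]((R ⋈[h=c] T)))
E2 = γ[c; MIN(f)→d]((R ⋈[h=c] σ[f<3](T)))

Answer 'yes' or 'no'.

E1 row counts bottom-up:
  R → 3
  T → 6
  (R ⋈[h=c] T) → 3
  σ[f<3]((R ⋈[h=c] T)) → 2
  γ[c; MIN(f)→d](σ[f<3]((R ⋈[h=c] T))) → 2
E2 row counts bottom-up:
  R → 3
  T → 6
  σ[f<3](T) → 4
  (R ⋈[h=c] σ[f<3](T)) → 2
  γ[c; MIN(f)→d]((R ⋈[h=c] σ[f<3](T))) → 2

E1 and E2 produce the same multiset:
c | d
2 | 1
8 | 1

yes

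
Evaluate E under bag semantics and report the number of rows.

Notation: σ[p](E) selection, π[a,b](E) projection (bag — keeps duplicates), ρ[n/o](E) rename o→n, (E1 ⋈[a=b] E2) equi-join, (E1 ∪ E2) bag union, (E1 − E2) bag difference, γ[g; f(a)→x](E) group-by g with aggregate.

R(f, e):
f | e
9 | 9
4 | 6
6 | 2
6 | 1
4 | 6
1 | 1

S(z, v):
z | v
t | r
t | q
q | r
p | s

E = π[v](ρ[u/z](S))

Row counts bottom-up:
  S → 4
  ρ[u/z](S) → 4
  π[v](ρ[u/z](S)) → 4

|E| = 4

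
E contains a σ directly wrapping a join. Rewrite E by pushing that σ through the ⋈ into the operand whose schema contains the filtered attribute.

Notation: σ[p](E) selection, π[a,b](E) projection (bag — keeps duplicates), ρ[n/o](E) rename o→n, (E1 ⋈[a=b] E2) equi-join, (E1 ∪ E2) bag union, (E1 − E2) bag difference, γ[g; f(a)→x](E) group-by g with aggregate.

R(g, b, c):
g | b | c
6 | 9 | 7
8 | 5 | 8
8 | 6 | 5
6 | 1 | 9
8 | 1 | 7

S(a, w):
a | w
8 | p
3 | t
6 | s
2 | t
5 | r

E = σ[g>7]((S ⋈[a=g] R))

σ filters on g, owned by the right side.
E' = (S ⋈[a=g] σ[g>7](R))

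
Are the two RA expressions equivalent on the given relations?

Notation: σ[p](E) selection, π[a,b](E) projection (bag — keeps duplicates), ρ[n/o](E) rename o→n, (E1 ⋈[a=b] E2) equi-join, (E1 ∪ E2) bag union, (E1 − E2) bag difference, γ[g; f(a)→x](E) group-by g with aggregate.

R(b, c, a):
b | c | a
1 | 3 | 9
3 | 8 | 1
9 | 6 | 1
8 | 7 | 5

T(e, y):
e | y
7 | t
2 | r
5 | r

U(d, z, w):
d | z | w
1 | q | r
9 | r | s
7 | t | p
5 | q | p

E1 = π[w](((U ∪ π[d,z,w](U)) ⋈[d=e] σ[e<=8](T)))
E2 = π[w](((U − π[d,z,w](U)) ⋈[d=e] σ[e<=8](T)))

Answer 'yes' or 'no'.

E1 subexpression sizes:
  U → 4
  U → 4
  π[d,z,w](U) → 4
  (U ∪ π[d,z,w](U)) → 8
  T → 3
  σ[e<=8](T) → 3
  ((U ∪ π[d,z,w](U)) ⋈[d=e] σ[e<=8](T)) → 4
  π[w](((U ∪ π[d,z,w](U)) ⋈[d=e] σ[e<=8](T))) → 4
E2 subexpression sizes:
  U → 4
  U → 4
  π[d,z,w](U) → 4
  (U − π[d,z,w](U)) → 0
  T → 3
  σ[e<=8](T) → 3
  ((U − π[d,z,w](U)) ⋈[d=e] σ[e<=8](T)) → 0
  π[w](((U − π[d,z,w](U)) ⋈[d=e] σ[e<=8](T))) → 0

E1 result:
w
p
p
p
p
E2 result:
w
(0 rows)
Witness: ('p',) appears 4× in E1 but 0× in E2.

no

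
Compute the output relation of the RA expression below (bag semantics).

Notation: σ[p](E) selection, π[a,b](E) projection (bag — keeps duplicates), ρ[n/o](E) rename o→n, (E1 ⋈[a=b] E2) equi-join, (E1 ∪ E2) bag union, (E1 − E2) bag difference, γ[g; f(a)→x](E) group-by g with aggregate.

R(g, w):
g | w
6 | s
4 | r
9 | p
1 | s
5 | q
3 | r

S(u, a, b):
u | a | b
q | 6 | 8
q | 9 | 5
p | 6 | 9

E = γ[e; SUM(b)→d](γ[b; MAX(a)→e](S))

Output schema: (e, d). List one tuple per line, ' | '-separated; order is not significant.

Per-node cardinality:
  S → 3
  γ[b; MAX(a)→e](S) → 3
  γ[e; SUM(b)→d](γ[b; MAX(a)→e](S)) → 2

== RESULT ==
e | d
6 | 17
9 | 5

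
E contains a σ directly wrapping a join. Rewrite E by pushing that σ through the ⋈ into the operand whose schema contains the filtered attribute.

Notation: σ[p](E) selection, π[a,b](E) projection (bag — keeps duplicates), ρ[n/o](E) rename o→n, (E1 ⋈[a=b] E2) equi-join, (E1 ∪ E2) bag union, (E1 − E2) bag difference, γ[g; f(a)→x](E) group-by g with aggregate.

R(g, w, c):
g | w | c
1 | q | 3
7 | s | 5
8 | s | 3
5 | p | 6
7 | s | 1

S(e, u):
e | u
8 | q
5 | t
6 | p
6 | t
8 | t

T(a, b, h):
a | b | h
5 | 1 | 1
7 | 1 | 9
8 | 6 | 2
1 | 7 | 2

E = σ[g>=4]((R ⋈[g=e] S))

σ filters on g, owned by the left side.
E' = (σ[g>=4](R) ⋈[g=e] S)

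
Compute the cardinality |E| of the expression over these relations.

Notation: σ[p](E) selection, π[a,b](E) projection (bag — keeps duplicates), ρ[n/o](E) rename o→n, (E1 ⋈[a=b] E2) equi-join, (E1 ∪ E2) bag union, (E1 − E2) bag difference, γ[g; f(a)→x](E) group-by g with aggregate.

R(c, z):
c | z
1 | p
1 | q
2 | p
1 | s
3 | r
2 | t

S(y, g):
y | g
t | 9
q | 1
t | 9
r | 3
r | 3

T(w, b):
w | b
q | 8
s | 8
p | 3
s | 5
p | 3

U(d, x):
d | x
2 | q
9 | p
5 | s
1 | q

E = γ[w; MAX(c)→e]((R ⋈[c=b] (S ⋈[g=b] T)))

Stepwise |·|:
  R → 6
  S → 5
  T → 5
  (S ⋈[g=b] T) → 4
  (R ⋈[c=b] (S ⋈[g=b] T)) → 4
  γ[w; MAX(c)→e]((R ⋈[c=b] (S ⋈[g=b] T))) → 1

|E| = 1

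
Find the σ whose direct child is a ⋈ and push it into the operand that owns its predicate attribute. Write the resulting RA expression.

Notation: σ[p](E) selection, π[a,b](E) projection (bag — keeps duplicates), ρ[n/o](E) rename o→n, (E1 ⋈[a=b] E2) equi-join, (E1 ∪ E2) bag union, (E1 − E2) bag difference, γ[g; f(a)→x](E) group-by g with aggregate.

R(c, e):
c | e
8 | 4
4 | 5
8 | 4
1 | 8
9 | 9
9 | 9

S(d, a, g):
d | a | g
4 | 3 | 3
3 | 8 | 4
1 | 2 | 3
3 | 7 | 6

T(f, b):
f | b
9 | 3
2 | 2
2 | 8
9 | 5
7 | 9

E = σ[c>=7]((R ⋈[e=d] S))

σ filters on c, owned by the left side.
E' = (σ[c>=7](R) ⋈[e=d] S)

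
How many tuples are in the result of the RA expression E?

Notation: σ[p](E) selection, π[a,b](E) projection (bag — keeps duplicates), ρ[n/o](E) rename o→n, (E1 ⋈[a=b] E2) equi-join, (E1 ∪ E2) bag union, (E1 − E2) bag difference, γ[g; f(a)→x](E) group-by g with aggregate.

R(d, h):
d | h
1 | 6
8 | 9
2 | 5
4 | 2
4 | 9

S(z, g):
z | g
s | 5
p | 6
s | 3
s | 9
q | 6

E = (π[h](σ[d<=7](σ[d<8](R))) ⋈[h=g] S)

Per-node cardinality:
  R → 5
  σ[d<8](R) → 4
  σ[d<=7](σ[d<8](R)) → 4
  π[h](σ[d<=7](σ[d<8](R))) → 4
  S → 5
  (π[h](σ[d<=7](σ[d<8](R))) ⋈[h=g] S) → 4

|E| = 4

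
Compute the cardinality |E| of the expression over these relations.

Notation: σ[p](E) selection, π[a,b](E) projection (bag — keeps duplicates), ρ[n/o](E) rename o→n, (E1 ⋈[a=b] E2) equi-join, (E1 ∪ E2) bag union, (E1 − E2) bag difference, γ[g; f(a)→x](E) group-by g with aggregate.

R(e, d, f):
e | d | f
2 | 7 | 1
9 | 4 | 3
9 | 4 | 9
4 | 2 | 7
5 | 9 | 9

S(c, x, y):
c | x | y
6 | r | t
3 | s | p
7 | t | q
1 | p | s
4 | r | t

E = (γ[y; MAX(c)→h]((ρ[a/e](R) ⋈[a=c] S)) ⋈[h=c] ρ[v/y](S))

Subexpression sizes:
  R → 5
  ρ[a/e](R) → 5
  S → 5
  (ρ[a/e](R) ⋈[a=c] S) → 1
  γ[y; MAX(c)→h]((ρ[a/e](R) ⋈[a=c] S)) → 1
  S → 5
  ρ[v/y](S) → 5
  (γ[y; MAX(c)→h]((ρ[a/e](R) ⋈[a=c] S)) ⋈[h=c] ρ[v/y](S)) → 1

|E| = 1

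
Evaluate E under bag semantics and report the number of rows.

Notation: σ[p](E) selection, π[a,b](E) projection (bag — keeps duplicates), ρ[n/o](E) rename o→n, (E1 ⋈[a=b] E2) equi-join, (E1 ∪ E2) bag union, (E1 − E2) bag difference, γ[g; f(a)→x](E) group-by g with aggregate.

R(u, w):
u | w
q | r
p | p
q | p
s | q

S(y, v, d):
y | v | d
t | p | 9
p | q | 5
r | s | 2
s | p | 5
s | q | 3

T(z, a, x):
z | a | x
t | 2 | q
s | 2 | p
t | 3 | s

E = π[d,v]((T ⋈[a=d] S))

Stepwise |·|:
  T → 3
  S → 5
  (T ⋈[a=d] S) → 3
  π[d,v]((T ⋈[a=d] S)) → 3

|E| = 3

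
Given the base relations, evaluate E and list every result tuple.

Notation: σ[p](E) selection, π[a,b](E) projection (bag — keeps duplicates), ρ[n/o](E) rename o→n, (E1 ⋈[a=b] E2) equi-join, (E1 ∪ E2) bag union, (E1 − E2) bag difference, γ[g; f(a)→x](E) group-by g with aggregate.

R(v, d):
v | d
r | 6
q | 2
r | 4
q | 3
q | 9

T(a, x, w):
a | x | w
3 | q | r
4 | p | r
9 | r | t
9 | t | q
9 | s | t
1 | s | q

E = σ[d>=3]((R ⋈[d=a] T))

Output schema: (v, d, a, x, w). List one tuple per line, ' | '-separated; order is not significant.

Per-node cardinality:
  R → 5
  T → 6
  (R ⋈[d=a] T) → 5
  σ[d>=3]((R ⋈[d=a] T)) → 5

== RESULT ==
v | d | a | x | w
q | 3 | 3 | q | r
q | 9 | 9 | r | t
q | 9 | 9 | s | t
q | 9 | 9 | t | q
r | 4 | 4 | p | r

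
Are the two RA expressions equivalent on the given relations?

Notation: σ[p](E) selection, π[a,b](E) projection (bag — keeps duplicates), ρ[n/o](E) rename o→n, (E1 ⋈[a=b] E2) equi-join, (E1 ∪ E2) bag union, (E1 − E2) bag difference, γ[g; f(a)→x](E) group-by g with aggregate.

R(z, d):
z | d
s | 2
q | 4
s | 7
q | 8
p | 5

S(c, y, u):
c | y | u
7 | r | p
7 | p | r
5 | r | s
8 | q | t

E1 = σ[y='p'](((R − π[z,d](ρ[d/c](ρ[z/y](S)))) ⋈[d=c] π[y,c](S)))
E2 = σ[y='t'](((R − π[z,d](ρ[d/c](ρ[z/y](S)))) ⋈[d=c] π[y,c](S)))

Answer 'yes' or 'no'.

E1 stepwise |·|:
  R → 5
  S → 4
  ρ[z/y](S) → 4
  ρ[d/c](ρ[z/y](S)) → 4
  π[z,d](ρ[d/c](ρ[z/y](S))) → 4
  (R − π[z,d](ρ[d/c](ρ[z/y](S)))) → 4
  S → 4
  π[y,c](S) → 4
  ((R − π[z,d](ρ[d/c](ρ[z/y](S)))) ⋈[d=c] π[y,c](S)) → 3
  σ[y='p'](((R − π[z,d](ρ[d/c](ρ[z/y](S)))) ⋈[d=c] π[y,c](S))) → 1
E2 stepwise |·|:
  R → 5
  S → 4
  ρ[z/y](S) → 4
  ρ[d/c](ρ[z/y](S)) → 4
  π[z,d](ρ[d/c](ρ[z/y](S))) → 4
  (R − π[z,d](ρ[d/c](ρ[z/y](S)))) → 4
  S → 4
  π[y,c](S) → 4
  ((R − π[z,d](ρ[d/c](ρ[z/y](S)))) ⋈[d=c] π[y,c](S)) → 3
  σ[y='t'](((R − π[z,d](ρ[d/c](ρ[z/y](S)))) ⋈[d=c] π[y,c](S))) → 0

E1 result:
z | d | y | c
s | 7 | p | 7
E2 result:
z | d | y | c
(0 rows)
Witness: ('s', 7, 'p', 7) appears 1× in E1 but 0× in E2.

no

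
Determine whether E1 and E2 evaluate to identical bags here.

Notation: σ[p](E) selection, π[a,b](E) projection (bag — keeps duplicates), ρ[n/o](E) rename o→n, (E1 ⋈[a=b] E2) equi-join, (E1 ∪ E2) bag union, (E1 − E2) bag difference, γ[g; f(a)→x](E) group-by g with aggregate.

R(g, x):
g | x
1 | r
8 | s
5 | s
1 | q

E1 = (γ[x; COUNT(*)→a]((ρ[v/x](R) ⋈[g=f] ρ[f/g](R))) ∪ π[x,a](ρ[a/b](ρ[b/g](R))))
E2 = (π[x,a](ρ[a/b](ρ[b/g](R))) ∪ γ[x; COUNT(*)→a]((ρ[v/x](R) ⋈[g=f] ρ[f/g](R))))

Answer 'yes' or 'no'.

E1 per-node cardinality:
  R → 4
  ρ[v/x](R) → 4
  R → 4
  ρ[f/g](R) → 4
  (ρ[v/x](R) ⋈[g=f] ρ[f/g](R)) → 6
  γ[x; COUNT(*)→a]((ρ[v/x](R) ⋈[g=f] ρ[f/g](R))) → 3
  R → 4
  ρ[b/g](R) → 4
  ρ[a/b](ρ[b/g](R)) → 4
  π[x,a](ρ[a/b](ρ[b/g](R))) → 4
  (γ[x; COUNT(*)→a]((ρ[v/x](R) ⋈[g=f] ρ[f/g](R))) ∪ π[x,a](ρ[a/b](ρ[b/g](R)))) → 7
E2 per-node cardinality:
  R → 4
  ρ[b/g](R) → 4
  ρ[a/b](ρ[b/g](R)) → 4
  π[x,a](ρ[a/b](ρ[b/g](R))) → 4
  R → 4
  ρ[v/x](R) → 4
  R → 4
  ρ[f/g](R) → 4
  (ρ[v/x](R) ⋈[g=f] ρ[f/g](R)) → 6
  γ[x; COUNT(*)→a]((ρ[v/x](R) ⋈[g=f] ρ[f/g](R))) → 3
  (π[x,a](ρ[a/b](ρ[b/g](R))) ∪ γ[x; COUNT(*)→a]((ρ[v/x](R) ⋈[g=f] ρ[f/g](R)))) → 7

E1 and E2 produce the same multiset:
x | a
q | 1
q | 2
r | 1
r | 2
s | 2
s | 5
s | 8

yes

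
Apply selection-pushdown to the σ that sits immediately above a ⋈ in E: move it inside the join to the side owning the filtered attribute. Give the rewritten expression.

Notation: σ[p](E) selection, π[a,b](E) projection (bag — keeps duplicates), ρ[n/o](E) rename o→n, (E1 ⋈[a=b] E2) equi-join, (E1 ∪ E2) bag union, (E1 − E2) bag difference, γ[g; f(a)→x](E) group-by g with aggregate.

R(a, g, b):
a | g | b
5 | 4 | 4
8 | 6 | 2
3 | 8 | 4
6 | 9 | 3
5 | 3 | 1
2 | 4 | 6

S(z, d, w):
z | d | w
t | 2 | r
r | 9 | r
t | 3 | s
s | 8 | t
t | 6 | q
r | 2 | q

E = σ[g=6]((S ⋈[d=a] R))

σ filters on g, owned by the right side.
E' = (S ⋈[d=a] σ[g=6](R))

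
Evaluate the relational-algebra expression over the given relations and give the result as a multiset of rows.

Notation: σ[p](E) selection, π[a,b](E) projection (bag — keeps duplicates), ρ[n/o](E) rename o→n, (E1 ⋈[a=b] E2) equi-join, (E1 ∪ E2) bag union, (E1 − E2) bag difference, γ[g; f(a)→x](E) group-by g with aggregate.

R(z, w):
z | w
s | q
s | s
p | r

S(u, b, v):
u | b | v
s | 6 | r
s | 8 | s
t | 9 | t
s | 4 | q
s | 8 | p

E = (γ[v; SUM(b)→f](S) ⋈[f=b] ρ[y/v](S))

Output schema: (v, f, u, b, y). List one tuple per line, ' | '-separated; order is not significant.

Per-node cardinality:
  S → 5
  γ[v; SUM(b)→f](S) → 5
  S → 5
  ρ[y/v](S) → 5
  (γ[v; SUM(b)→f](S) ⋈[f=b] ρ[y/v](S)) → 7

== RESULT ==
v | f | u | b | y
p | 8 | s | 8 | p
p | 8 | s | 8 | s
q | 4 | s | 4 | q
r | 6 | s | 6 | r
s | 8 | s | 8 | p
s | 8 | s | 8 | s
t | 9 | t | 9 | t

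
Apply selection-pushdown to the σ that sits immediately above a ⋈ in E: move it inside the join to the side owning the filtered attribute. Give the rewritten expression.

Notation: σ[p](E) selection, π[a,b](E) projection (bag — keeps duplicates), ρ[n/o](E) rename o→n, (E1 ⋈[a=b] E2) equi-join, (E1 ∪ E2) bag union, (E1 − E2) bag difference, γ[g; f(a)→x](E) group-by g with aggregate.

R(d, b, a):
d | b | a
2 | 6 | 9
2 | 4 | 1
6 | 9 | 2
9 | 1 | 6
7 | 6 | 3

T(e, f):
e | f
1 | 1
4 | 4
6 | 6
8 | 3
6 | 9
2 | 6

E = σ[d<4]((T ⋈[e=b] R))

σ filters on d, owned by the right side.
E' = (T ⋈[e=b] σ[d<4](R))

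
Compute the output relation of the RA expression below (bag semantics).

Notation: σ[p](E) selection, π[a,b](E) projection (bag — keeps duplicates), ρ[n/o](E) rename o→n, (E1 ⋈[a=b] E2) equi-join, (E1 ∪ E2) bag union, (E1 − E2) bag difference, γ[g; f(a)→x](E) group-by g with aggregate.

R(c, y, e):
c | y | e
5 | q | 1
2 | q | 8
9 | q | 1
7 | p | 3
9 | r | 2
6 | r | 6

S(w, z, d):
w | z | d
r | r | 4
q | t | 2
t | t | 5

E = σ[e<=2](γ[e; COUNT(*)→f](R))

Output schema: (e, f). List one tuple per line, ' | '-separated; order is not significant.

Row counts bottom-up:
  R → 6
  γ[e; COUNT(*)→f](R) → 5
  σ[e<=2](γ[e; COUNT(*)→f](R)) → 2

== RESULT ==
e | f
1 | 2
2 | 1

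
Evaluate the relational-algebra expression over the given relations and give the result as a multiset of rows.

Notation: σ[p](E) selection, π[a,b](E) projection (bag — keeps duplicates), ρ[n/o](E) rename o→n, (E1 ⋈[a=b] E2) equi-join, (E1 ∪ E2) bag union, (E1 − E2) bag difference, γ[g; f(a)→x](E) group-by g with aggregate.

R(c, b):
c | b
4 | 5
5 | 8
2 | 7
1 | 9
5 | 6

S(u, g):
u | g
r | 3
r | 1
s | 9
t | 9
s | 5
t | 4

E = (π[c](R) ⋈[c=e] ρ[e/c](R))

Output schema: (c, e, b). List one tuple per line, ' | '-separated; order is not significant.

Per-node cardinality:
  R → 5
  π[c](R) → 5
  R → 5
  ρ[e/c](R) → 5
  (π[c](R) ⋈[c=e] ρ[e/c](R)) → 7

== RESULT ==
c | e | b
1 | 1 | 9
2 | 2 | 7
4 | 4 | 5
5 | 5 | 6
5 | 5 | 6
5 | 5 | 8
5 | 5 | 8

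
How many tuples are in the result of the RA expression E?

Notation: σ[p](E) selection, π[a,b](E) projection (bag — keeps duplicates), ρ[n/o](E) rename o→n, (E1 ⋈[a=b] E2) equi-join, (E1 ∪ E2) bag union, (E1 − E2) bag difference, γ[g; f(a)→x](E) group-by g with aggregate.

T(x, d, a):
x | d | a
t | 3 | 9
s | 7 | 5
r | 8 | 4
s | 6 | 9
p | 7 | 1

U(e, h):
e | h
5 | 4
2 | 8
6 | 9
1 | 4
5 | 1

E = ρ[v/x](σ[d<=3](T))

Per-node cardinality:
  T → 5
  σ[d<=3](T) → 1
  ρ[v/x](σ[d<=3](T)) → 1

|E| = 1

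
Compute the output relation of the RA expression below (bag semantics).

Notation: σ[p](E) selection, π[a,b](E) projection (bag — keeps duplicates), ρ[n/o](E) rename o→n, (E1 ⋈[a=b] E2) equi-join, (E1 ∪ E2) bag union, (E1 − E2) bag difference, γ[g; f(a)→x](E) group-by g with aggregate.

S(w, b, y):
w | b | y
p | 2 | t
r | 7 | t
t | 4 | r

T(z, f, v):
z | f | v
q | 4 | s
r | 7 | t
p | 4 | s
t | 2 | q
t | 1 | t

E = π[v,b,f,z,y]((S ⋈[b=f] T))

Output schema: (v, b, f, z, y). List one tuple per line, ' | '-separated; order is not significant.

Per-node cardinality:
  S → 3
  T → 5
  (S ⋈[b=f] T) → 4
  π[v,b,f,z,y]((S ⋈[b=f] T)) → 4

== RESULT ==
v | b | f | z | y
q | 2 | 2 | t | t
s | 4 | 4 | p | r
s | 4 | 4 | q | r
t | 7 | 7 | r | t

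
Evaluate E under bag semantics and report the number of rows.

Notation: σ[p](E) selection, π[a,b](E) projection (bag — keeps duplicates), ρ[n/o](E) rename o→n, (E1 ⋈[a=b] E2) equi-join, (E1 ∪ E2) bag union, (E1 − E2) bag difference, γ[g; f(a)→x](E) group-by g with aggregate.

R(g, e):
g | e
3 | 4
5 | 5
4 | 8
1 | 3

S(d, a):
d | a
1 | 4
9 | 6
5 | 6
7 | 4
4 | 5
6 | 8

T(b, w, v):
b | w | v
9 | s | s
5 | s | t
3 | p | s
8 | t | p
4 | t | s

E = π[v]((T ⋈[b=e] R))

Row counts bottom-up:
  T → 5
  R → 4
  (T ⋈[b=e] R) → 4
  π[v]((T ⋈[b=e] R)) → 4

|E| = 4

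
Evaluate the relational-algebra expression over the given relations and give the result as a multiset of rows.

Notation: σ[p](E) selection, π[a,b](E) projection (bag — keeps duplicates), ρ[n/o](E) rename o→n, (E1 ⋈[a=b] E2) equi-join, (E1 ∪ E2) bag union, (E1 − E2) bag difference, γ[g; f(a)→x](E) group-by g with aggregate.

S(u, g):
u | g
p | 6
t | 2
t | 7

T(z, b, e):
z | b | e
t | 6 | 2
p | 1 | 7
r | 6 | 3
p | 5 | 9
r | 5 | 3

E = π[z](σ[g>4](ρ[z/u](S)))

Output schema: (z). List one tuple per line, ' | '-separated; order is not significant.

Subexpression sizes:
  S → 3
  ρ[z/u](S) → 3
  σ[g>4](ρ[z/u](S)) → 2
  π[z](σ[g>4](ρ[z/u](S))) → 2

== RESULT ==
z
p
t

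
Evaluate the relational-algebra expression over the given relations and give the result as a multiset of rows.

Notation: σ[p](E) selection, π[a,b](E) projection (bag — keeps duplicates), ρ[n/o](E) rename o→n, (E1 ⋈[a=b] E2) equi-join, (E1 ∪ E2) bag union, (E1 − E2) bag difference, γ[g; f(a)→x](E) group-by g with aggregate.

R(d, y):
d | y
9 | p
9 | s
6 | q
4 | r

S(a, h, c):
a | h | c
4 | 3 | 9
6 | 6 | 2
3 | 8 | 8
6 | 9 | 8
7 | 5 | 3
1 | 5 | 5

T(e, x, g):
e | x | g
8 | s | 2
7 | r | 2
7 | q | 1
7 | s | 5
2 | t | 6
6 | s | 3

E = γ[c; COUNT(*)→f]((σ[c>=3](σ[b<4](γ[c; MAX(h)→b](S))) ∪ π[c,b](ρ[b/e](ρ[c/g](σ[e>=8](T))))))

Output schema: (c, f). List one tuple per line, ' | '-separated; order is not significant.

Subexpression sizes:
  S → 6
  γ[c; MAX(h)→b](S) → 5
  σ[b<4](γ[c; MAX(h)→b](S)) → 1
  σ[c>=3](σ[b<4](γ[c; MAX(h)→b](S))) → 1
  T → 6
  σ[e>=8](T) → 1
  ρ[c/g](σ[e>=8](T)) → 1
  ρ[b/e](ρ[c/g](σ[e>=8](T))) → 1
  π[c,b](ρ[b/e](ρ[c/g](σ[e>=8](T)))) → 1
  (σ[c>=3](σ[b<4](γ[c; MAX(h)→b](S))) ∪ π[c,b](ρ[b/e](ρ[c/g](σ[e>=8](T))))) → 2
  γ[c; COUNT(*)→f]((σ[c>=3](σ[b<4](γ[c; MAX(h)→b](S))) ∪ π[c,b](ρ[b/e](ρ[c/g](σ[e>=8](T)))))) → 2

== RESULT ==
c | f
2 | 1
9 | 1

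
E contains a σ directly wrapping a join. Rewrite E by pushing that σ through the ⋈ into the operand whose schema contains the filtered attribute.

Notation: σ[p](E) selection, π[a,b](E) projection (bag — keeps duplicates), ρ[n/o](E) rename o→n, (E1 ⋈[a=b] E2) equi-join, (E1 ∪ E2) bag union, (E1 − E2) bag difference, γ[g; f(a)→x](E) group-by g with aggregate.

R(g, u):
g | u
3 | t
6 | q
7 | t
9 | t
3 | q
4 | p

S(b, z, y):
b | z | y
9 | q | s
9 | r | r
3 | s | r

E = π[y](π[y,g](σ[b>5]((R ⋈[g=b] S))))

σ filters on b, owned by the right side.
E' = π[y](π[y,g]((R ⋈[g=b] σ[b>5](S))))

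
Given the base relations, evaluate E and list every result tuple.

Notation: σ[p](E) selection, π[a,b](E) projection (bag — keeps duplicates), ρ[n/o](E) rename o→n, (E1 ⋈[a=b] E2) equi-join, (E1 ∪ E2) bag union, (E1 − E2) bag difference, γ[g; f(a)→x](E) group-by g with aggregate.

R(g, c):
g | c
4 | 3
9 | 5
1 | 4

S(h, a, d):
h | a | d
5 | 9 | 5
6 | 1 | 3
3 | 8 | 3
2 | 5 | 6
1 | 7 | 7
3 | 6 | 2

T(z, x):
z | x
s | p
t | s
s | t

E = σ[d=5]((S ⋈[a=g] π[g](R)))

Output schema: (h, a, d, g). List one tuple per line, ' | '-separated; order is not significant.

Stepwise |·|:
  S → 6
  R → 3
  π[g](R) → 3
  (S ⋈[a=g] π[g](R)) → 2
  σ[d=5]((S ⋈[a=g] π[g](R))) → 1

== RESULT ==
h | a | d | g
5 | 9 | 5 | 9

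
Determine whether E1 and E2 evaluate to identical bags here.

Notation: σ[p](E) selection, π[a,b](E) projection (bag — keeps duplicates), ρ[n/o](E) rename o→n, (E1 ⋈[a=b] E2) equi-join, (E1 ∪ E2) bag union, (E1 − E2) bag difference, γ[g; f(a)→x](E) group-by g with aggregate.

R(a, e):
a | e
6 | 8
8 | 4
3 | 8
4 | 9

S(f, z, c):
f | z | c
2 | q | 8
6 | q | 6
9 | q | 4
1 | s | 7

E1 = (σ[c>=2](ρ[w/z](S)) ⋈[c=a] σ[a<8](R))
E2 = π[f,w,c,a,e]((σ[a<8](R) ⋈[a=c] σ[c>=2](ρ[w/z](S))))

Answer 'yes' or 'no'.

E1 row counts bottom-up:
  S → 4
  ρ[w/z](S) → 4
  σ[c>=2](ρ[w/z](S)) → 4
  R → 4
  σ[a<8](R) → 3
  (σ[c>=2](ρ[w/z](S)) ⋈[c=a] σ[a<8](R)) → 2
E2 row counts bottom-up:
  R → 4
  σ[a<8](R) → 3
  S → 4
  ρ[w/z](S) → 4
  σ[c>=2](ρ[w/z](S)) → 4
  (σ[a<8](R) ⋈[a=c] σ[c>=2](ρ[w/z](S))) → 2
  π[f,w,c,a,e]((σ[a<8](R) ⋈[a=c] σ[c>=2](ρ[w/z](S)))) → 2

E1 and E2 produce the same multiset:
f | w | c | a | e
6 | q | 6 | 6 | 8
9 | q | 4 | 4 | 9

yes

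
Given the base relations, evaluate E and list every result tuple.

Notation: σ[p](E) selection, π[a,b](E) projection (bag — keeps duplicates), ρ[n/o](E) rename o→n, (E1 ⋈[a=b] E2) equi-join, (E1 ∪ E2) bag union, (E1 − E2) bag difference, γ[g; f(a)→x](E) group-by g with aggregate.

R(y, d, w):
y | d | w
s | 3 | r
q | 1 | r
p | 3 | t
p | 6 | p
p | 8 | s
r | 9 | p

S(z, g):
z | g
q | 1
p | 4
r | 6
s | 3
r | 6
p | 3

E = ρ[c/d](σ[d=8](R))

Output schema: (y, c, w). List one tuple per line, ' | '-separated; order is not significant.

Per-node cardinality:
  R → 6
  σ[d=8](R) → 1
  ρ[c/d](σ[d=8](R)) → 1

== RESULT ==
y | c | w
p | 8 | s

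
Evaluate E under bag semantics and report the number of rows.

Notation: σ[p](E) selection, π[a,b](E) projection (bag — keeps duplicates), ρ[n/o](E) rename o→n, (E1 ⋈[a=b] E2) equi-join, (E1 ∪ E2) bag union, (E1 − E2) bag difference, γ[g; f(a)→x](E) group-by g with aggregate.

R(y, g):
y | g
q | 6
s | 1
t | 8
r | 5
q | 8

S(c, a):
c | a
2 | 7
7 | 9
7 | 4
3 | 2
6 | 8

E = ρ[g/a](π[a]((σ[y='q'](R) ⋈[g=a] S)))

Per-node cardinality:
  R → 5
  σ[y='q'](R) → 2
  S → 5
  (σ[y='q'](R) ⋈[g=a] S) → 1
  π[a]((σ[y='q'](R) ⋈[g=a] S)) → 1
  ρ[g/a](π[a]((σ[y='q'](R) ⋈[g=a] S))) → 1

|E| = 1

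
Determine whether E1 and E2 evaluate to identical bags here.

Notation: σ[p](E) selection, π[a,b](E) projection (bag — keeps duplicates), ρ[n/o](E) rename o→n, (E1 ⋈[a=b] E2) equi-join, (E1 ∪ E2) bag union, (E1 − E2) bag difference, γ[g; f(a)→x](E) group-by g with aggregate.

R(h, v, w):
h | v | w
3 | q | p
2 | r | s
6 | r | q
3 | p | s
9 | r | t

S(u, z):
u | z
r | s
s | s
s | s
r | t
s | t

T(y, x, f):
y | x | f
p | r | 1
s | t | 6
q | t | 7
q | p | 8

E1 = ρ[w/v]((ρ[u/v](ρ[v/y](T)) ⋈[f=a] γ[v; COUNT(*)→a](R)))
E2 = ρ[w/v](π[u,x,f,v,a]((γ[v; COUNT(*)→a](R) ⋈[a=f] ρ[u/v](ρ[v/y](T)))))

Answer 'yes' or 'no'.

E1 per-node cardinality:
  T → 4
  ρ[v/y](T) → 4
  ρ[u/v](ρ[v/y](T)) → 4
  R → 5
  γ[v; COUNT(*)→a](R) → 3
  (ρ[u/v](ρ[v/y](T)) ⋈[f=a] γ[v; COUNT(*)→a](R)) → 2
  ρ[w/v]((ρ[u/v](ρ[v/y](T)) ⋈[f=a] γ[v; COUNT(*)→a](R))) → 2
E2 per-node cardinality:
  R → 5
  γ[v; COUNT(*)→a](R) → 3
  T → 4
  ρ[v/y](T) → 4
  ρ[u/v](ρ[v/y](T)) → 4
  (γ[v; COUNT(*)→a](R) ⋈[a=f] ρ[u/v](ρ[v/y](T))) → 2
  π[u,x,f,v,a]((γ[v; COUNT(*)→a](R) ⋈[a=f] ρ[u/v](ρ[v/y](T)))) → 2
  ρ[w/v](π[u,x,f,v,a]((γ[v; COUNT(*)→a](R) ⋈[a=f] ρ[u/v](ρ[v/y](T))))) → 2

E1 and E2 produce the same multiset:
u | x | f | w | a
p | r | 1 | p | 1
p | r | 1 | q | 1

yes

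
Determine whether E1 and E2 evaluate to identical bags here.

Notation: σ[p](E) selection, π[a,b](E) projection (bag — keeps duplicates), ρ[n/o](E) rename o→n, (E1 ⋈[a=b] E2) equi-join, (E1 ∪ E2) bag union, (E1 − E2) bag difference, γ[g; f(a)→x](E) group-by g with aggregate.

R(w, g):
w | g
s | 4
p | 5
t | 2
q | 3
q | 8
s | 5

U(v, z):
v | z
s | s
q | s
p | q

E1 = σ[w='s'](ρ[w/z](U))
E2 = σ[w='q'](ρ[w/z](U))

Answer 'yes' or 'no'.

E1 row counts bottom-up:
  U → 3
  ρ[w/z](U) → 3
  σ[w='s'](ρ[w/z](U)) → 2
E2 row counts bottom-up:
  U → 3
  ρ[w/z](U) → 3
  σ[w='q'](ρ[w/z](U)) → 1

E1 result:
v | w
q | s
s | s
E2 result:
v | w
p | q
Witness: ('s', 's') appears 1× in E1 but 0× in E2.

no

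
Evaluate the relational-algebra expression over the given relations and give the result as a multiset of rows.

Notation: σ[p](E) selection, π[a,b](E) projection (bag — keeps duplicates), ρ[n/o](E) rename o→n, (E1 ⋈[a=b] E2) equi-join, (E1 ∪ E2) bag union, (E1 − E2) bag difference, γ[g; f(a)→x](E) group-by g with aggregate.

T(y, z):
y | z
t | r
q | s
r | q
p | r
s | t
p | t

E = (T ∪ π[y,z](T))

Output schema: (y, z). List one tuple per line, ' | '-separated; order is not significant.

Row counts bottom-up:
  T → 6
  T → 6
  π[y,z](T) → 6
  (T ∪ π[y,z](T)) → 12

== RESULT ==
y | z
p | r
p | r
p | t
p | t
q | s
q | s
r | q
r | q
s | t
s | t
t | r
t | r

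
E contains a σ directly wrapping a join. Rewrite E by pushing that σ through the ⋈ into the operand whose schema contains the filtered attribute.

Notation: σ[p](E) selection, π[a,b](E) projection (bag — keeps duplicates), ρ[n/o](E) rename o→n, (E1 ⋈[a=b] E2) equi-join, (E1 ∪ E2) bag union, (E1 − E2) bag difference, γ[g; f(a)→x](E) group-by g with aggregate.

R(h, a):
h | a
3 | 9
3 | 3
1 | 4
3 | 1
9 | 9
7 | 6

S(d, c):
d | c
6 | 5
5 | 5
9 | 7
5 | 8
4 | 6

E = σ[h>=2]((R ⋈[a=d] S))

σ filters on h, owned by the left side.
E' = (σ[h>=2](R) ⋈[a=d] S)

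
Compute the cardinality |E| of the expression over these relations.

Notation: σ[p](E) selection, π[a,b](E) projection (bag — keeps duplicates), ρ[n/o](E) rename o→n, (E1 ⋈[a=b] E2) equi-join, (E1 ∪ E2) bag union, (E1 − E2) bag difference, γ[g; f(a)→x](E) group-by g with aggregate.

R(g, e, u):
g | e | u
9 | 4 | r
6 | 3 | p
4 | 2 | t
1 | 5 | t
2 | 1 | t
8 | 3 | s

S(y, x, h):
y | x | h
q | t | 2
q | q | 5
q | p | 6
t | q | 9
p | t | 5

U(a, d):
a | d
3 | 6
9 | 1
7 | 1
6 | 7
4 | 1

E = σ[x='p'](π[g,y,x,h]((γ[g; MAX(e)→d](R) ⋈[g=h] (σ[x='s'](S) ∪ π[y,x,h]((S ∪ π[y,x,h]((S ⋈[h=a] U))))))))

Row counts bottom-up:
  R → 6
  γ[g; MAX(e)→d](R) → 6
  S → 5
  σ[x='s'](S) → 0
  S → 5
  S → 5
  U → 5
  (S ⋈[h=a] U) → 2
  π[y,x,h]((S ⋈[h=a] U)) → 2
  (S ∪ π[y,x,h]((S ⋈[h=a] U))) → 7
  π[y,x,h]((S ∪ π[y,x,h]((S ⋈[h=a] U)))) → 7
  (σ[x='s'](S) ∪ π[y,x,h]((S ∪ π[y,x,h]((S ⋈[h=a] U))))) → 7
  (γ[g; MAX(e)→d](R) ⋈[g=h] (σ[x='s'](S) ∪ π[y,x,h]((S ∪ π[y,x,h]((S ⋈[h=a] U)))))) → 5
  π[g,y,x,h]((γ[g; MAX(e)→d](R) ⋈[g=h] (σ[x='s'](S) ∪ π[y,x,h]((S ∪ π[y,x,h]((S ⋈[h=a] U))))))) → 5
  σ[x='p'](π[g,y,x,h]((γ[g; MAX(e)→d](R) ⋈[g=h] (σ[x='s'](S) ∪ π[y,x,h]((S ∪ π[y,x,h]((S ⋈[h=a] U)))))))) → 2

|E| = 2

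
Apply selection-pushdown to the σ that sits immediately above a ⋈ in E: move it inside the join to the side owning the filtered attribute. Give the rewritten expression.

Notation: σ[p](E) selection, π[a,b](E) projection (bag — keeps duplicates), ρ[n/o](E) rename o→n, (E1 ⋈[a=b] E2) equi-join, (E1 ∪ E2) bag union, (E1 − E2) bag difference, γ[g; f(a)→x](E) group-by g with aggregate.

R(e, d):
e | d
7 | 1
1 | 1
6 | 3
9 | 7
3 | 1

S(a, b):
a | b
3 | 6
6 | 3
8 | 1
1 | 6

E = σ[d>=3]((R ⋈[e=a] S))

σ filters on d, owned by the left side.
E' = (σ[d>=3](R) ⋈[e=a] S)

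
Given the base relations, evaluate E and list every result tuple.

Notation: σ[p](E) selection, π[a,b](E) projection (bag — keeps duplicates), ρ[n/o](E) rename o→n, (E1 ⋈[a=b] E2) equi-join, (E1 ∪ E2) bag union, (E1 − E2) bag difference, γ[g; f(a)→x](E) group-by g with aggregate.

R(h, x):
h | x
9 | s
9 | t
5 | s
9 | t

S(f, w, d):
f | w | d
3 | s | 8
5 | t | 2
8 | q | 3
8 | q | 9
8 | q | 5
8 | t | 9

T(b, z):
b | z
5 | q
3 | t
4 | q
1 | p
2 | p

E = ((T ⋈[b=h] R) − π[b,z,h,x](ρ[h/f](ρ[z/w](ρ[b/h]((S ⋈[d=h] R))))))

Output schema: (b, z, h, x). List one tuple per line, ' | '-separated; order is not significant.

Per-node cardinality:
  T → 5
  R → 4
  (T ⋈[b=h] R) → 1
  S → 6
  R → 4
  (S ⋈[d=h] R) → 7
  ρ[b/h]((S ⋈[d=h] R)) → 7
  ρ[z/w](ρ[b/h]((S ⋈[d=h] R))) → 7
  ρ[h/f](ρ[z/w](ρ[b/h]((S ⋈[d=h] R)))) → 7
  π[b,z,h,x](ρ[h/f](ρ[z/w](ρ[b/h]((S ⋈[d=h] R))))) → 7
  ((T ⋈[b=h] R) − π[b,z,h,x](ρ[h/f](ρ[z/w](ρ[b/h]((S ⋈[d=h] R)))))) → 1

== RESULT ==
b | z | h | x
5 | q | 5 | s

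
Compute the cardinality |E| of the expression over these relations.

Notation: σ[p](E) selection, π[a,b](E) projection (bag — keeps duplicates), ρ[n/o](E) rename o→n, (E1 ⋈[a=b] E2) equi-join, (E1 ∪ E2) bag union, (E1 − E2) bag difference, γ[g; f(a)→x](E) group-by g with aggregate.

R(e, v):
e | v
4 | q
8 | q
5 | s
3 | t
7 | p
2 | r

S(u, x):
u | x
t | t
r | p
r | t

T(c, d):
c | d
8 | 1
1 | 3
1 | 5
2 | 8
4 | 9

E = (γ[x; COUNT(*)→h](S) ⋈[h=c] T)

Per-node cardinality:
  S → 3
  γ[x; COUNT(*)→h](S) → 2
  T → 5
  (γ[x; COUNT(*)→h](S) ⋈[h=c] T) → 3

|E| = 3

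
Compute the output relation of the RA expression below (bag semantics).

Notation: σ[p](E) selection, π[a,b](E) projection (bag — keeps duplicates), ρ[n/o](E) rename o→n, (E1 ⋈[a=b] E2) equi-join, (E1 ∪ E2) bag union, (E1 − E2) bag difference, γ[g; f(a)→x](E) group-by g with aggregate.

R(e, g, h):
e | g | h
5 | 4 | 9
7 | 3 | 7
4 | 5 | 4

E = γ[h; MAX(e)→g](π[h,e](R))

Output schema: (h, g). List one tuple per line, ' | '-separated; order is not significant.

Per-node cardinality:
  R → 3
  π[h,e](R) → 3
  γ[h; MAX(e)→g](π[h,e](R)) → 3

== RESULT ==
h | g
4 | 4
7 | 7
9 | 5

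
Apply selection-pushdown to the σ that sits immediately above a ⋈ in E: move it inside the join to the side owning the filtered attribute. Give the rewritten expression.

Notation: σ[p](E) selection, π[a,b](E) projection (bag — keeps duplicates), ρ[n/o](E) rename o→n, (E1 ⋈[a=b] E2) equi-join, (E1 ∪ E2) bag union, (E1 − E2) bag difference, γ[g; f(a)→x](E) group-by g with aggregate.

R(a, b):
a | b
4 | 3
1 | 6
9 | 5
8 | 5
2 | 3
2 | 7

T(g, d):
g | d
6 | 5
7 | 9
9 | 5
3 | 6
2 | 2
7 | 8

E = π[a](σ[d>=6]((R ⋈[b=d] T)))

σ filters on d, owned by the right side.
E' = π[a]((R ⋈[b=d] σ[d>=6](T)))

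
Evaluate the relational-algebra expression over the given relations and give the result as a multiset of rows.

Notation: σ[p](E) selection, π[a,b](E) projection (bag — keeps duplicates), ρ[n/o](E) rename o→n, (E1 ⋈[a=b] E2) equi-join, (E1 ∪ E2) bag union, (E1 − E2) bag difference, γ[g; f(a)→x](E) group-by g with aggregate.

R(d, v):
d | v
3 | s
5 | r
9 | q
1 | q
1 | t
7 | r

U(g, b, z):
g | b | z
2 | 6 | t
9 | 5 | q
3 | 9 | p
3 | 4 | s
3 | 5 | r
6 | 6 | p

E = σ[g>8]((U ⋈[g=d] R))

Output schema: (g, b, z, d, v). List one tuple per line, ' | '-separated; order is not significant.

Stepwise |·|:
  U → 6
  R → 6
  (U ⋈[g=d] R) → 4
  σ[g>8]((U ⋈[g=d] R)) → 1

== RESULT ==
g | b | z | d | v
9 | 5 | q | 9 | q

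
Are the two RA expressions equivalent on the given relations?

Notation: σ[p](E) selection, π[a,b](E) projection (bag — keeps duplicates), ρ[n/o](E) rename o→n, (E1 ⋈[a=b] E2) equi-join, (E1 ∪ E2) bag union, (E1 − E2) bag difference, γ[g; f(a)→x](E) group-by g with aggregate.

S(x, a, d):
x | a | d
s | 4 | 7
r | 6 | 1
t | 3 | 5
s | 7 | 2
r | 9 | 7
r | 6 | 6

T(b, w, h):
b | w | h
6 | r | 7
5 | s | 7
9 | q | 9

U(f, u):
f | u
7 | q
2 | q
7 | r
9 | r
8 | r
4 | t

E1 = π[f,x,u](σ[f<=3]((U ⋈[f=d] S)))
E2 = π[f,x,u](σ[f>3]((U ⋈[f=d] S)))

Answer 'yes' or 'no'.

E1 row counts bottom-up:
  U → 6
  S → 6
  (U ⋈[f=d] S) → 5
  σ[f<=3]((U ⋈[f=d] S)) → 1
  π[f,x,u](σ[f<=3]((U ⋈[f=d] S))) → 1
E2 row counts bottom-up:
  U → 6
  S → 6
  (U ⋈[f=d] S) → 5
  σ[f>3]((U ⋈[f=d] S)) → 4
  π[f,x,u](σ[f>3]((U ⋈[f=d] S))) → 4

E1 result:
f | x | u
2 | s | q
E2 result:
f | x | u
7 | r | q
7 | r | r
7 | s | q
7 | s | r
Witness: (7, 'r', 'q') appears 0× in E1 but 1× in E2.

no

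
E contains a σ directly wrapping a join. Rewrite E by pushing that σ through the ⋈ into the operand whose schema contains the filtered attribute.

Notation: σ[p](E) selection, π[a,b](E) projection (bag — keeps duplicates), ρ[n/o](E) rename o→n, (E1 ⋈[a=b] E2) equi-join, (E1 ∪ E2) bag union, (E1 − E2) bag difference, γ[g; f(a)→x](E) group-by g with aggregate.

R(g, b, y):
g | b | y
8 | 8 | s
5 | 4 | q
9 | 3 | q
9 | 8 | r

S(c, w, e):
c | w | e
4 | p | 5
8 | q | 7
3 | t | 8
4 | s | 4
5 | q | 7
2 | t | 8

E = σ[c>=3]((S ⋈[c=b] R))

σ filters on c, owned by the left side.
E' = (σ[c>=3](S) ⋈[c=b] R)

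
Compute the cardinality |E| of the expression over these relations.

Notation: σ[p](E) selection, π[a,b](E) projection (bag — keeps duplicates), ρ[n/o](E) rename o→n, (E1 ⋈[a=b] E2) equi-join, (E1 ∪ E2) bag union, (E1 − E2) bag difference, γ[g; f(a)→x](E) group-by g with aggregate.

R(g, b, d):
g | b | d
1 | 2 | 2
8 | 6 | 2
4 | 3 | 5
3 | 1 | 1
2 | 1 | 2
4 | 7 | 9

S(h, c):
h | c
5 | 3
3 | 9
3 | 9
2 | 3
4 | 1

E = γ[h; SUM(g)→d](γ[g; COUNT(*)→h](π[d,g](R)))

Row counts bottom-up:
  R → 6
  π[d,g](R) → 6
  γ[g; COUNT(*)→h](π[d,g](R)) → 5
  γ[h; SUM(g)→d](γ[g; COUNT(*)→h](π[d,g](R))) → 2

|E| = 2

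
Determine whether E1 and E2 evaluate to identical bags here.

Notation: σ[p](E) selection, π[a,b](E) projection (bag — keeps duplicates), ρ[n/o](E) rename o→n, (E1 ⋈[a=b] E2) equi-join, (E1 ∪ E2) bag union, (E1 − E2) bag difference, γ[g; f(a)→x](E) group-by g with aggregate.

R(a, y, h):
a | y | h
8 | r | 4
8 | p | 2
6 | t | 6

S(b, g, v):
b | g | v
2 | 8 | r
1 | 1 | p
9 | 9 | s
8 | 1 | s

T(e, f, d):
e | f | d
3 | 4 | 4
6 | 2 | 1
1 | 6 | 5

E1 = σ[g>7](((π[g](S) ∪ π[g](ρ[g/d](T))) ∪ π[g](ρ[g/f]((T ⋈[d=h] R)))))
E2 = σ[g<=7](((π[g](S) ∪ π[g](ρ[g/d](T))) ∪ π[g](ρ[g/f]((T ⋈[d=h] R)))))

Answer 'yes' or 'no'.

E1 stepwise |·|:
  S → 4
  π[g](S) → 4
  T → 3
  ρ[g/d](T) → 3
  π[g](ρ[g/d](T)) → 3
  (π[g](S) ∪ π[g](ρ[g/d](T))) → 7
  T → 3
  R → 3
  (T ⋈[d=h] R) → 1
  ρ[g/f]((T ⋈[d=h] R)) → 1
  π[g](ρ[g/f]((T ⋈[d=h] R))) → 1
  ((π[g](S) ∪ π[g](ρ[g/d](T))) ∪ π[g](ρ[g/f]((T ⋈[d=h] R)))) → 8
  σ[g>7](((π[g](S) ∪ π[g](ρ[g/d](T))) ∪ π[g](ρ[g/f]((T ⋈[d=h] R))))) → 2
E2 stepwise |·|:
  S → 4
  π[g](S) → 4
  T → 3
  ρ[g/d](T) → 3
  π[g](ρ[g/d](T)) → 3
  (π[g](S) ∪ π[g](ρ[g/d](T))) → 7
  T → 3
  R → 3
  (T ⋈[d=h] R) → 1
  ρ[g/f]((T ⋈[d=h] R)) → 1
  π[g](ρ[g/f]((T ⋈[d=h] R))) → 1
  ((π[g](S) ∪ π[g](ρ[g/d](T))) ∪ π[g](ρ[g/f]((T ⋈[d=h] R)))) → 8
  σ[g<=7](((π[g](S) ∪ π[g](ρ[g/d](T))) ∪ π[g](ρ[g/f]((T ⋈[d=h] R))))) → 6

E1 result:
g
8
9
E2 result:
g
1
1
1
4
4
5
Witness: (1,) appears 0× in E1 but 3× in E2.

no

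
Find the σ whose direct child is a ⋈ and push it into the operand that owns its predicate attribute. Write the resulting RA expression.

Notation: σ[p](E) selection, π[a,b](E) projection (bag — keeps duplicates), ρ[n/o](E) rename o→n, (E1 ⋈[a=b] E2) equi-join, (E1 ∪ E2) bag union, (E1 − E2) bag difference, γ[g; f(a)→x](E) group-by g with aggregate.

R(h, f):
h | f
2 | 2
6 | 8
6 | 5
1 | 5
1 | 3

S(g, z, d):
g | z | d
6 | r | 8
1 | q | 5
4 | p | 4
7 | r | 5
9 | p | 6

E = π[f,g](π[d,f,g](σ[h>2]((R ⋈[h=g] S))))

σ filters on h, owned by the left side.
E' = π[f,g](π[d,f,g]((σ[h>2](R) ⋈[h=g] S)))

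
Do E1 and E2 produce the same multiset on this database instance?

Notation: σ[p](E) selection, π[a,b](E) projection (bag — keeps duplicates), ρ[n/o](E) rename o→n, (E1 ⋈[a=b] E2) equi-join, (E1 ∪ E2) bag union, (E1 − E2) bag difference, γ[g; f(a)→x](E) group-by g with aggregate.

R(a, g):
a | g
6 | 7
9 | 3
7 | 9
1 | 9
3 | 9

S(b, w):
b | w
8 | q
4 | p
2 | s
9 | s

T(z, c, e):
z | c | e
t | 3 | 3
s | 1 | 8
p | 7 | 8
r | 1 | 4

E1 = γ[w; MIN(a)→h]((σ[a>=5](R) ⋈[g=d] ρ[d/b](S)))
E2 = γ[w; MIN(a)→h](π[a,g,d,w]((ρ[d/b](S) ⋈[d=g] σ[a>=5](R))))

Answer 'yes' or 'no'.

E1 stepwise |·|:
  R → 5
  σ[a>=5](R) → 3
  S → 4
  ρ[d/b](S) → 4
  (σ[a>=5](R) ⋈[g=d] ρ[d/b](S)) → 1
  γ[w; MIN(a)→h]((σ[a>=5](R) ⋈[g=d] ρ[d/b](S))) → 1
E2 stepwise |·|:
  S → 4
  ρ[d/b](S) → 4
  R → 5
  σ[a>=5](R) → 3
  (ρ[d/b](S) ⋈[d=g] σ[a>=5](R)) → 1
  π[a,g,d,w]((ρ[d/b](S) ⋈[d=g] σ[a>=5](R))) → 1
  γ[w; MIN(a)→h](π[a,g,d,w]((ρ[d/b](S) ⋈[d=g] σ[a>=5](R)))) → 1

E1 and E2 produce the same multiset:
w | h
s | 7

yes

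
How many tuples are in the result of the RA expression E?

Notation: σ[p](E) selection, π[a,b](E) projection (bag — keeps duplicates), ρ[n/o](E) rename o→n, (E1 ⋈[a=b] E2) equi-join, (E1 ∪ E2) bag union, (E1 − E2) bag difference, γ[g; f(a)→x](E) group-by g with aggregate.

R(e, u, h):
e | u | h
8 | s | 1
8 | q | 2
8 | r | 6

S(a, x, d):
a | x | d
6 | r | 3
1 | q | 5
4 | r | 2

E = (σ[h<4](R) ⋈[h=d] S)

Stepwise |·|:
  R → 3
  σ[h<4](R) → 2
  S → 3
  (σ[h<4](R) ⋈[h=d] S) → 1

|E| = 1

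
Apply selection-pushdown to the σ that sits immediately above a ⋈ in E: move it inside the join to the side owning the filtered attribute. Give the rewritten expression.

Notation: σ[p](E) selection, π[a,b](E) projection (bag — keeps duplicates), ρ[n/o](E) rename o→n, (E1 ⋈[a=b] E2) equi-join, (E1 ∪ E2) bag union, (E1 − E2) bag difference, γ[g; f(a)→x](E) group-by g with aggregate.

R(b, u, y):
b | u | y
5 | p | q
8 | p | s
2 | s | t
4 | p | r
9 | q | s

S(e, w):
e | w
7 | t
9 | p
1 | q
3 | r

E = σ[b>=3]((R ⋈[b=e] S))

σ filters on b, owned by the left side.
E' = (σ[b>=3](R) ⋈[b=e] S)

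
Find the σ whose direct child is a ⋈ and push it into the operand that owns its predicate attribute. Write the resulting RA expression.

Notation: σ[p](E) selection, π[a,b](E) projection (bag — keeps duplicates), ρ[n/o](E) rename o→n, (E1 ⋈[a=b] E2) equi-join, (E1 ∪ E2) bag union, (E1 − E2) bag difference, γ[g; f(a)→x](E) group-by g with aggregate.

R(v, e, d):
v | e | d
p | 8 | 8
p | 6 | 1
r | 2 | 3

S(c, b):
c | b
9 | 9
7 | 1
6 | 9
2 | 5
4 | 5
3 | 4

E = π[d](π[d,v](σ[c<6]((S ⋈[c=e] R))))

σ filters on c, owned by the left side.
E' = π[d](π[d,v]((σ[c<6](S) ⋈[c=e] R)))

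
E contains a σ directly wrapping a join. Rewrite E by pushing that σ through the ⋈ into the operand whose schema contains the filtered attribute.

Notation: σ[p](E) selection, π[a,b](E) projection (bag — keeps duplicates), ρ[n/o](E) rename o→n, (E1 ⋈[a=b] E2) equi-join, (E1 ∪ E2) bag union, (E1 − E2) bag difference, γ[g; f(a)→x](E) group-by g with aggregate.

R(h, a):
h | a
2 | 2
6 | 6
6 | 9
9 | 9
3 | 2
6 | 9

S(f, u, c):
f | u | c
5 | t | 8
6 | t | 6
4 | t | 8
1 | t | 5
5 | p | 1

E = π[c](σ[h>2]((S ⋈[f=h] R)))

σ filters on h, owned by the right side.
E' = π[c]((S ⋈[f=h] σ[h>2](R)))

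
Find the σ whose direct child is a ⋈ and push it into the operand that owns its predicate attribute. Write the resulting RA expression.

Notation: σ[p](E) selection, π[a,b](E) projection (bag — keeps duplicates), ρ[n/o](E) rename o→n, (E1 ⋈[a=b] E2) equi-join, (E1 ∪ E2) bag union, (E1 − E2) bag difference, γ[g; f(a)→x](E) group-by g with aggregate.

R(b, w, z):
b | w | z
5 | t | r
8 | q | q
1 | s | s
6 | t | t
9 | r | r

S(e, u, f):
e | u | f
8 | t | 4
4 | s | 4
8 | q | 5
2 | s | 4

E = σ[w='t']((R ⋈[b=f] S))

σ filters on w, owned by the left side.
E' = (σ[w='t'](R) ⋈[b=f] S)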